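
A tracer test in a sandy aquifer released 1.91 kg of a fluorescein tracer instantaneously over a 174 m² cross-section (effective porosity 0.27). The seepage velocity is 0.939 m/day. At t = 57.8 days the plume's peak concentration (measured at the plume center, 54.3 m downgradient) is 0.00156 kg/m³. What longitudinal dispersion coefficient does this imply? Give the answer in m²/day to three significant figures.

At the plume center C_max = M/(n_e·A·√(4πDt)), so D = M²/(4πt·(n_e·A·C_max)²).
n_e·A·C_max = 0.27 × 174 × 0.00156 = 0.07329 kg/m.
D = 1.91²/(4π × 57.8 × 0.07329²) = 0.935 m²/day.

0.935 m²/day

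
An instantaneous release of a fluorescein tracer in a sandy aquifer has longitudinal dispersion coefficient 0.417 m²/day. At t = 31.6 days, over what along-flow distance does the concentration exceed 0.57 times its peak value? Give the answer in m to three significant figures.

The plume is Gaussian with σ = √(2Dt) = √(2 × 0.417 × 31.6) = 5.134 m.
C/C_peak = exp(−Δx²/(2σ²)) = 0.57 ⇒ Δx = σ·√(−2 ln 0.57) = 5.134 × 1.060 = 5.442 m.
Width = 2Δx = 10.9 m.

10.9 m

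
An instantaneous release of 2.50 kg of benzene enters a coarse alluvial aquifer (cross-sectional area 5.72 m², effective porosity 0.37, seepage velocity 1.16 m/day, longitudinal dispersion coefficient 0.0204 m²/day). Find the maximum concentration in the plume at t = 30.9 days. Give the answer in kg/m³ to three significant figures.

The peak of an instantaneous 1D plume sits at x = vt; there the Gaussian factor is 1 and C_max = M/(n_e·A·√(4πDt)), where n_e·A is the pore area the mass is dissolved in.
√(4πDt) = √(4π × 0.0204 × 30.9) = 2.814 m, so C_max = 2.50/(0.37 × 5.72 × 2.814) = 0.420 kg/m³.

0.420 kg/m³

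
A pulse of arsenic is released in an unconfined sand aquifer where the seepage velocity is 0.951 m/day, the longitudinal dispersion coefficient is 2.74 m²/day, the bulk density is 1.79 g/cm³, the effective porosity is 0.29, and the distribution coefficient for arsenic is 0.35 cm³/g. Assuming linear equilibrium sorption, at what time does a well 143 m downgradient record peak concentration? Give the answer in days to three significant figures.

466 days

Retardation factor R = 1 + ρ_b·K_d/n = 1 + 1.79 × 0.35/0.29 = 3.160.
Sorption retards both mechanisms: v_R = v/R = 0.3009 m/day, D_R = D/R = 0.8671 m²/day.
Peak time from v_R²t² + 2D_R t − x² = 0: t = (√(D_R² + v_R²x²) − D_R)/v_R².
√(D_R² + v_R²x²) = √(0.8671² + 0.3009² × 143²) = 43.04; v_R² = 0.09054.
t = (43.04 − 0.8671)/0.09054 = 466 days.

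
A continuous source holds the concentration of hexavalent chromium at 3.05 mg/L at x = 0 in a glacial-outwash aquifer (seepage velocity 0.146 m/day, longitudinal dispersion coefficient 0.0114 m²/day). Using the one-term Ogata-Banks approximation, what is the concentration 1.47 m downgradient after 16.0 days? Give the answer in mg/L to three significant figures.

2.82 mg/L

For a continuous step input, C/C₀ ≈ ½·erfc((x−vt)/(2√(Dt))).
vt = 0.146 × 16.0 = 2.336 m and 2√(Dt) = 2√(0.0114 × 16.0) = 0.8542 m.
Argument (x−vt)/(2√(Dt)) = (1.47 − 2.336)/0.8542 = -1.014; ½·erfc(-1.014) = 0.9242.
C = 3.05 × 0.9242 = 2.82 mg/L.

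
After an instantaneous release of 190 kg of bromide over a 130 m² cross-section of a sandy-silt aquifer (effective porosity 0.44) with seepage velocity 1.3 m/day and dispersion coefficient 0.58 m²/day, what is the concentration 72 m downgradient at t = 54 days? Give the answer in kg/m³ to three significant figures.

0.163 kg/m³

For an instantaneous plane source, C(x,t) = M/(n_e·A·√(4πDt)) · exp(−(x−vt)²/(4Dt)), with n_e·A the pore (flow) area.
Plume center vt = 1.3 × 54 = 70.2 m, so the well at 72 m is 1.8 m downgradient of the peak.
√(4πDt) = 19.84 m, giving peak height M/(n_e·A·√(4πDt)) = 190/(0.44 × 130 × 19.84) = 0.1674 kg/m³.
(x−vt)²/(4Dt) = (1.8)²/(4 × 0.58 × 54) = 0.02586; exp(−0.02586) = 0.9745.
C = 0.1674 × 0.9745 = 0.163 kg/m³.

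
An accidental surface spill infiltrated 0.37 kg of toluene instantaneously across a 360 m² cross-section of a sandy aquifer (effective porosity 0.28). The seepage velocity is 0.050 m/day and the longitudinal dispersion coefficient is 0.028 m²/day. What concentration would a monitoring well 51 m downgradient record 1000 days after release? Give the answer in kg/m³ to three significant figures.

For an instantaneous plane source, C(x,t) = M/(n_e·A·√(4πDt)) · exp(−(x−vt)²/(4Dt)), with n_e·A the pore (flow) area.
Plume center vt = 0.050 × 1000 = 50 m, so the well at 51 m is 1 m downgradient of the peak.
√(4πDt) = 18.76 m, giving peak height M/(n_e·A·√(4πDt)) = 0.37/(0.28 × 360 × 18.76) = 0.0001957 kg/m³.
(x−vt)²/(4Dt) = (1)²/(4 × 0.028 × 1000) = 0.008929; exp(−0.008929) = 0.9911.
C = 0.0001957 × 0.9911 = 0.000194 kg/m³.

0.000194 kg/m³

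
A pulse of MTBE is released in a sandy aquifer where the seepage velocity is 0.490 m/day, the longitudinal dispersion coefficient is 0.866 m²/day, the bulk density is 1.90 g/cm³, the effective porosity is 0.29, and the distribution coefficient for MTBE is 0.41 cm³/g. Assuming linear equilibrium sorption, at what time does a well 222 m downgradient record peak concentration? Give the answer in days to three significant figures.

1660 days

Retardation factor R = 1 + ρ_b·K_d/n = 1 + 1.90 × 0.41/0.29 = 3.686.
Sorption retards both mechanisms: v_R = v/R = 0.1329 m/day, D_R = D/R = 0.2349 m²/day.
Peak time from v_R²t² + 2D_R t − x² = 0: t = (√(D_R² + v_R²x²) − D_R)/v_R².
√(D_R² + v_R²x²) = √(0.2349² + 0.1329² × 222²) = 29.50; v_R² = 0.01766.
t = (29.50 − 0.2349)/0.01766 = 1660 days.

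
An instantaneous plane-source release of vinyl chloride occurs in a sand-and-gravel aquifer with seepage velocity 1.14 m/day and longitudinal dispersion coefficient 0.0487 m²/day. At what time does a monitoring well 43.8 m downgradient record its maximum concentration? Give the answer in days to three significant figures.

38.4 days

For the 1D instantaneous-source solution, setting ∂C/∂t = 0 at fixed x gives v²t² + 2Dt − x² = 0, so t = (√(D² + v²x²) − D)/v².
√(D² + v²x²) = √(0.0487² + 1.14² × 43.8²) = 49.93; v² = 1.2996.
t = (49.93 − 0.0487)/1.2996 = 38.4 days (vs. the pure-advection estimate x/v = 38.4 d).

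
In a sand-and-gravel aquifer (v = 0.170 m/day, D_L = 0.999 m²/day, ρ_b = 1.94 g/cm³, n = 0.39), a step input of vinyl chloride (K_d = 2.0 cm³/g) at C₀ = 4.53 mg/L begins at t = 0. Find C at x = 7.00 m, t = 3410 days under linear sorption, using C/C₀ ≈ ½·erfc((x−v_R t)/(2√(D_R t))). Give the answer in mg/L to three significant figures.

Retardation factor R = 1 + ρ_b·K_d/n = 1 + 1.94 × 2.0/0.39 = 10.95.
Sorption retards both mechanisms: v_R = v/R = 0.01553 m/day, D_R = D/R = 0.09123 m²/day.
v_R·t = 0.01553 × 3410 = 52.9573 m; 2√(D_R t) = 35.28 m; argument = (7.00 − 52.9573)/35.28 = -1.303.
C = C₀ × ½·erfc(-1.303) = 4.53 × 0.9673 = 4.38 mg/L.

4.38 mg/L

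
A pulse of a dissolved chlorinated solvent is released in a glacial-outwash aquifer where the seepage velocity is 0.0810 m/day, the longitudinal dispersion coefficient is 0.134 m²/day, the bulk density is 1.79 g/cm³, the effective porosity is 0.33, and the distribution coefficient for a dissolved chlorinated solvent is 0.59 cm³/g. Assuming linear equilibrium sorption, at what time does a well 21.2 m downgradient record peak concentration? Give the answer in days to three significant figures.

1020 days

Retardation factor R = 1 + ρ_b·K_d/n = 1 + 1.79 × 0.59/0.33 = 4.200.
Sorption retards both mechanisms: v_R = v/R = 0.01929 m/day, D_R = D/R = 0.03190 m²/day.
Peak time from v_R²t² + 2D_R t − x² = 0: t = (√(D_R² + v_R²x²) − D_R)/v_R².
√(D_R² + v_R²x²) = √(0.03190² + 0.01929² × 21.2²) = 0.4102; v_R² = 0.0003721.
t = (0.4102 − 0.03190)/0.0003721 = 1020 days.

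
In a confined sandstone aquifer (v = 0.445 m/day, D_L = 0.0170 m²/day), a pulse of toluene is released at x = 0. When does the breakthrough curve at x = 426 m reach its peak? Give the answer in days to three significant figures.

957 days

For the 1D instantaneous-source solution, setting ∂C/∂t = 0 at fixed x gives v²t² + 2Dt − x² = 0, so t = (√(D² + v²x²) − D)/v².
√(D² + v²x²) = √(0.0170² + 0.445² × 426²) = 189.6; v² = 0.198025.
t = (189.6 − 0.0170)/0.198025 = 957 days (vs. the pure-advection estimate x/v = 957 d).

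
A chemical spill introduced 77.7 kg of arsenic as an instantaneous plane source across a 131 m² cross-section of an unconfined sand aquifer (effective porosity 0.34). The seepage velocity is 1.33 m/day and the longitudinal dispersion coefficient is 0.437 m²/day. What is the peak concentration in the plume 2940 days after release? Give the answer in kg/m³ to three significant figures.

0.0137 kg/m³

The peak of an instantaneous 1D plume sits at x = vt; there the Gaussian factor is 1 and C_max = M/(n_e·A·√(4πDt)), where n_e·A is the pore area the mass is dissolved in.
√(4πDt) = √(4π × 0.437 × 2940) = 127.1 m, so C_max = 77.7/(0.34 × 131 × 127.1) = 0.0137 kg/m³.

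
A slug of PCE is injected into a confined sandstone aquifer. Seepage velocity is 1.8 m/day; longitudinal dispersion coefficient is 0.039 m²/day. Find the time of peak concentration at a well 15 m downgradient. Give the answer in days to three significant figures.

8.32 days

For the 1D instantaneous-source solution, setting ∂C/∂t = 0 at fixed x gives v²t² + 2Dt − x² = 0, so t = (√(D² + v²x²) − D)/v².
√(D² + v²x²) = √(0.039² + 1.8² × 15²) = 27.00; v² = 3.24.
t = (27.00 − 0.039)/3.24 = 8.32 days (vs. the pure-advection estimate x/v = 8.33 d).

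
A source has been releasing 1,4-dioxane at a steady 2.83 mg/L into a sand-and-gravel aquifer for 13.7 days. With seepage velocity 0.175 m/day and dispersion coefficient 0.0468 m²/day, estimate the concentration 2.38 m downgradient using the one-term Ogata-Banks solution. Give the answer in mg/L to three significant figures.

For a continuous step input, C/C₀ ≈ ½·erfc((x−vt)/(2√(Dt))).
vt = 0.175 × 13.7 = 2.3975 m and 2√(Dt) = 2√(0.0468 × 13.7) = 1.601 m.
Argument (x−vt)/(2√(Dt)) = (2.38 − 2.3975)/1.601 = -0.01093; ½·erfc(-0.01093) = 0.5062.
C = 2.83 × 0.5062 = 1.43 mg/L.

1.43 mg/L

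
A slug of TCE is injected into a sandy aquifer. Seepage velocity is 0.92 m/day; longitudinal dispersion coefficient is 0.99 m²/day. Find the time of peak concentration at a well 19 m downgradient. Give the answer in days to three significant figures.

For the 1D instantaneous-source solution, setting ∂C/∂t = 0 at fixed x gives v²t² + 2Dt − x² = 0, so t = (√(D² + v²x²) − D)/v².
√(D² + v²x²) = √(0.99² + 0.92² × 19²) = 17.51; v² = 0.8464.
t = (17.51 − 0.99)/0.8464 = 19.5 days (vs. the pure-advection estimate x/v = 20.7 d).

19.5 days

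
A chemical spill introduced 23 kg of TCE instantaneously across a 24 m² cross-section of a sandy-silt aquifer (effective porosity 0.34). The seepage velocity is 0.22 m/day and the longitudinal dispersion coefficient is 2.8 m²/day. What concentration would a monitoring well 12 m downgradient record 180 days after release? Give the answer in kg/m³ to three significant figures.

0.0243 kg/m³

For an instantaneous plane source, C(x,t) = M/(n_e·A·√(4πDt)) · exp(−(x−vt)²/(4Dt)), with n_e·A the pore (flow) area.
Plume center vt = 0.22 × 180 = 39.6 m, so the well at 12 m is 27.6 m upgradient of the peak.
√(4πDt) = 79.58 m, giving peak height M/(n_e·A·√(4πDt)) = 23/(0.34 × 24 × 79.58) = 0.03542 kg/m³.
(x−vt)²/(4Dt) = (-27.6)²/(4 × 2.8 × 180) = 0.3779; exp(−0.3779) = 0.6853.
C = 0.03542 × 0.6853 = 0.0243 kg/m³.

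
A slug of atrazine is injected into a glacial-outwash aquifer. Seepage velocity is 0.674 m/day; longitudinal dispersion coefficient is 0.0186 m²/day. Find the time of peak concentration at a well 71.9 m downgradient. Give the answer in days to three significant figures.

107 days

For the 1D instantaneous-source solution, setting ∂C/∂t = 0 at fixed x gives v²t² + 2Dt − x² = 0, so t = (√(D² + v²x²) − D)/v².
√(D² + v²x²) = √(0.0186² + 0.674² × 71.9²) = 48.46; v² = 0.454276.
t = (48.46 − 0.0186)/0.454276 = 107 days (vs. the pure-advection estimate x/v = 107 d).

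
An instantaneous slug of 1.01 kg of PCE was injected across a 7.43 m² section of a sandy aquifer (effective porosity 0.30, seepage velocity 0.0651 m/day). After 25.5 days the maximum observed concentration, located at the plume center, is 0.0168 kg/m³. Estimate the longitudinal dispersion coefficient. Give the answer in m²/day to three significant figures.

2.27 m²/day

At the plume center C_max = M/(n_e·A·√(4πDt)), so D = M²/(4πt·(n_e·A·C_max)²).
n_e·A·C_max = 0.30 × 7.43 × 0.0168 = 0.03745 kg/m.
D = 1.01²/(4π × 25.5 × 0.03745²) = 2.27 m²/day.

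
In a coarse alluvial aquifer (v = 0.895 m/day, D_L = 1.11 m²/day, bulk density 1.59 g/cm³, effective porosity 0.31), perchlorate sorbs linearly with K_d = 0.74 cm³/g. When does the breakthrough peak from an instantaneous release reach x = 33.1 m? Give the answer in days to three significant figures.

Retardation factor R = 1 + ρ_b·K_d/n = 1 + 1.59 × 0.74/0.31 = 4.795.
Sorption retards both mechanisms: v_R = v/R = 0.1867 m/day, D_R = D/R = 0.2315 m²/day.
Peak time from v_R²t² + 2D_R t − x² = 0: t = (√(D_R² + v_R²x²) − D_R)/v_R².
√(D_R² + v_R²x²) = √(0.2315² + 0.1867² × 33.1²) = 6.184; v_R² = 0.03486.
t = (6.184 − 0.2315)/0.03486 = 171 days.

171 days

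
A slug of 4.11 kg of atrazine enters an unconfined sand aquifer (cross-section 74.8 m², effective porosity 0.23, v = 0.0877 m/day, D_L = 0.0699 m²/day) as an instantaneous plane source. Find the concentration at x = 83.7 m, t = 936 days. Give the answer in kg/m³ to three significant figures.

For an instantaneous plane source, C(x,t) = M/(n_e·A·√(4πDt)) · exp(−(x−vt)²/(4Dt)), with n_e·A the pore (flow) area.
Plume center vt = 0.0877 × 936 = 82.0872 m, so the well at 83.7 m is 1.6128 m downgradient of the peak.
√(4πDt) = 28.67 m, giving peak height M/(n_e·A·√(4πDt)) = 4.11/(0.23 × 74.8 × 28.67) = 0.008333 kg/m³.
(x−vt)²/(4Dt) = (1.6128)²/(4 × 0.0699 × 936) = 0.009939; exp(−0.009939) = 0.9901.
C = 0.008333 × 0.9901 = 0.00825 kg/m³.

0.00825 kg/m³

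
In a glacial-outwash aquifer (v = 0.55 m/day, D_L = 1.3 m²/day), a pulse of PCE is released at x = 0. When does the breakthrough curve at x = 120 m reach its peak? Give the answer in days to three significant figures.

For the 1D instantaneous-source solution, setting ∂C/∂t = 0 at fixed x gives v²t² + 2Dt − x² = 0, so t = (√(D² + v²x²) − D)/v².
√(D² + v²x²) = √(1.3² + 0.55² × 120²) = 66.01; v² = 0.3025.
t = (66.01 − 1.3)/0.3025 = 214 days (vs. the pure-advection estimate x/v = 218 d).

214 days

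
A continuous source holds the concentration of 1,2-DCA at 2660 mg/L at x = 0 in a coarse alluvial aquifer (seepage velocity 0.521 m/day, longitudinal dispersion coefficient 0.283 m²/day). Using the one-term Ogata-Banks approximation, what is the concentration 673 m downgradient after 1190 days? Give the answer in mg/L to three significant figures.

54.7 mg/L

For a continuous step input, C/C₀ ≈ ½·erfc((x−vt)/(2√(Dt))).
vt = 0.521 × 1190 = 619.99 m and 2√(Dt) = 2√(0.283 × 1190) = 36.70 m.
Argument (x−vt)/(2√(Dt)) = (673 − 619.99)/36.70 = 1.444; ½·erfc(1.444) = 0.02057.
C = 2660 × 0.02057 = 54.7 mg/L.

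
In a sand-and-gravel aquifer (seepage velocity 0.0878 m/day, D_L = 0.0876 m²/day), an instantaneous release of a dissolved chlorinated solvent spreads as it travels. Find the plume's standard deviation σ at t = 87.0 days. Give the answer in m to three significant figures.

3.90 m

Dispersive spreading gives a Gaussian with σ² = 2Dt; advection only shifts the center.
σ = √(2 × 0.0876 × 87.0) = 3.90 m.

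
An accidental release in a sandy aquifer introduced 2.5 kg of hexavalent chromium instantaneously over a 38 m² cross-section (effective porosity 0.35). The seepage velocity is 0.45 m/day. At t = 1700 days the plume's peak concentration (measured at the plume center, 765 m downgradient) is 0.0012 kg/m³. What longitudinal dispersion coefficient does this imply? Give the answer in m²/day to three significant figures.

1.15 m²/day

At the plume center C_max = M/(n_e·A·√(4πDt)), so D = M²/(4πt·(n_e·A·C_max)²).
n_e·A·C_max = 0.35 × 38 × 0.0012 = 0.01596 kg/m.
D = 2.5²/(4π × 1700 × 0.01596²) = 1.15 m²/day.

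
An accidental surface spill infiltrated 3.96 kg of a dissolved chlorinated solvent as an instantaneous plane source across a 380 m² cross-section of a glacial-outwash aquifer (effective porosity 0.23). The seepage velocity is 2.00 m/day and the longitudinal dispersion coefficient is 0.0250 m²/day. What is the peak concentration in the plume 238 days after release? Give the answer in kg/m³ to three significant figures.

The peak of an instantaneous 1D plume sits at x = vt; there the Gaussian factor is 1 and C_max = M/(n_e·A·√(4πDt)), where n_e·A is the pore area the mass is dissolved in.
√(4πDt) = √(4π × 0.0250 × 238) = 8.647 m, so C_max = 3.96/(0.23 × 380 × 8.647) = 0.00524 kg/m³.

0.00524 kg/m³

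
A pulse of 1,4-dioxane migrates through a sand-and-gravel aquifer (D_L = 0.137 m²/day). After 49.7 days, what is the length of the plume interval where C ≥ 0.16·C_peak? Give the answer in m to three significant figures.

The plume is Gaussian with σ = √(2Dt) = √(2 × 0.137 × 49.7) = 3.690 m.
C/C_peak = exp(−Δx²/(2σ²)) = 0.16 ⇒ Δx = σ·√(−2 ln 0.16) = 3.690 × 1.914 = 7.063 m.
Width = 2Δx = 14.1 m.

14.1 m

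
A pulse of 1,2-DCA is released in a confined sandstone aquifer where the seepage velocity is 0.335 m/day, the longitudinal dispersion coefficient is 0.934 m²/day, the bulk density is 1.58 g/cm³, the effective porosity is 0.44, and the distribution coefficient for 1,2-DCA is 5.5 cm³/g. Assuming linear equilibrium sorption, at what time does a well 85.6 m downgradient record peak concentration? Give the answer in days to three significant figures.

Retardation factor R = 1 + ρ_b·K_d/n = 1 + 1.58 × 5.5/0.44 = 20.75.
Sorption retards both mechanisms: v_R = v/R = 0.01614 m/day, D_R = D/R = 0.04501 m²/day.
Peak time from v_R²t² + 2D_R t − x² = 0: t = (√(D_R² + v_R²x²) − D_R)/v_R².
√(D_R² + v_R²x²) = √(0.04501² + 0.01614² × 85.6²) = 1.382; v_R² = 0.0002605.
t = (1.382 − 0.04501)/0.0002605 = 5130 days.

5130 days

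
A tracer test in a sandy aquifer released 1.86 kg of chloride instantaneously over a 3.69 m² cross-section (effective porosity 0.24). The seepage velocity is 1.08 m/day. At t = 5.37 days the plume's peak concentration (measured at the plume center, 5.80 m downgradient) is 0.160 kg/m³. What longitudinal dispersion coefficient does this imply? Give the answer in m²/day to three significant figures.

At the plume center C_max = M/(n_e·A·√(4πDt)), so D = M²/(4πt·(n_e·A·C_max)²).
n_e·A·C_max = 0.24 × 3.69 × 0.160 = 0.1417 kg/m.
D = 1.86²/(4π × 5.37 × 0.1417²) = 2.55 m²/day.

2.55 m²/day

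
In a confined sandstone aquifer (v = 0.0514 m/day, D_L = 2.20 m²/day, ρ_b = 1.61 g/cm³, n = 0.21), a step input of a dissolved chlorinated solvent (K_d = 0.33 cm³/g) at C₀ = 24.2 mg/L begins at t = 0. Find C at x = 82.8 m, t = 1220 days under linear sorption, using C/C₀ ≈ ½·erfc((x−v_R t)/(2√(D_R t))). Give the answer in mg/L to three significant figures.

1.15 mg/L

Retardation factor R = 1 + ρ_b·K_d/n = 1 + 1.61 × 0.33/0.21 = 3.530.
Sorption retards both mechanisms: v_R = v/R = 0.01456 m/day, D_R = D/R = 0.6232 m²/day.
v_R·t = 0.01456 × 1220 = 17.7632 m; 2√(D_R t) = 55.15 m; argument = (82.8 − 17.7632)/55.15 = 1.179.
C = C₀ × ½·erfc(1.179) = 24.2 × 0.04772 = 1.15 mg/L.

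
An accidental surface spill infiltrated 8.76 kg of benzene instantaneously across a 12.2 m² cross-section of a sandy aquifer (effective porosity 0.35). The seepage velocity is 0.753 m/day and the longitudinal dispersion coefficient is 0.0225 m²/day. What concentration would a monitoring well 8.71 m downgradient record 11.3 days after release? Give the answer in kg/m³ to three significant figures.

1.10 kg/m³

For an instantaneous plane source, C(x,t) = M/(n_e·A·√(4πDt)) · exp(−(x−vt)²/(4Dt)), with n_e·A the pore (flow) area.
Plume center vt = 0.753 × 11.3 = 8.5089 m, so the well at 8.71 m is 0.2011 m downgradient of the peak.
√(4πDt) = 1.787 m, giving peak height M/(n_e·A·√(4πDt)) = 8.76/(0.35 × 12.2 × 1.787) = 1.148 kg/m³.
(x−vt)²/(4Dt) = (0.2011)²/(4 × 0.0225 × 11.3) = 0.03977; exp(−0.03977) = 0.9610.
C = 1.148 × 0.9610 = 1.10 kg/m³.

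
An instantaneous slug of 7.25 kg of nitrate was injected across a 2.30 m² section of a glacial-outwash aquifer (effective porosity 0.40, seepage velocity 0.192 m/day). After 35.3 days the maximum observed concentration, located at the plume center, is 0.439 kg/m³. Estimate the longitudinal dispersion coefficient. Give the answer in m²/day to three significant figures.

At the plume center C_max = M/(n_e·A·√(4πDt)), so D = M²/(4πt·(n_e·A·C_max)²).
n_e·A·C_max = 0.40 × 2.30 × 0.439 = 0.4039 kg/m.
D = 7.25²/(4π × 35.3 × 0.4039²) = 0.726 m²/day.

0.726 m²/day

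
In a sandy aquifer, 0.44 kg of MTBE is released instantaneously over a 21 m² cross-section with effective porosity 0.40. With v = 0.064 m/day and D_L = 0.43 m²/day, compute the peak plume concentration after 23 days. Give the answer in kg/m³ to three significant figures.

The peak of an instantaneous 1D plume sits at x = vt; there the Gaussian factor is 1 and C_max = M/(n_e·A·√(4πDt)), where n_e·A is the pore area the mass is dissolved in.
√(4πDt) = √(4π × 0.43 × 23) = 11.15 m, so C_max = 0.44/(0.40 × 21 × 11.15) = 0.00470 kg/m³.

0.00470 kg/m³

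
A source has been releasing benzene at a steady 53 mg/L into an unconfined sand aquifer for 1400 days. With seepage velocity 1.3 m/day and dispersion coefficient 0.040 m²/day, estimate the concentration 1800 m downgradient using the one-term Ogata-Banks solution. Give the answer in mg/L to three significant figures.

For a continuous step input, C/C₀ ≈ ½·erfc((x−vt)/(2√(Dt))).
vt = 1.3 × 1400 = 1820 m and 2√(Dt) = 2√(0.040 × 1400) = 14.97 m.
Argument (x−vt)/(2√(Dt)) = (1800 − 1820)/14.97 = -1.336; ½·erfc(-1.336) = 0.9706.
C = 53 × 0.9706 = 51.4 mg/L.

51.4 mg/L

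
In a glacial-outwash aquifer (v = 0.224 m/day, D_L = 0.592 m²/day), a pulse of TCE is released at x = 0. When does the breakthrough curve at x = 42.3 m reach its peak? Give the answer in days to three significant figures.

For the 1D instantaneous-source solution, setting ∂C/∂t = 0 at fixed x gives v²t² + 2Dt − x² = 0, so t = (√(D² + v²x²) − D)/v².
√(D² + v²x²) = √(0.592² + 0.224² × 42.3²) = 9.494; v² = 0.050176.
t = (9.494 − 0.592)/0.050176 = 177 days (vs. the pure-advection estimate x/v = 189 d).

177 days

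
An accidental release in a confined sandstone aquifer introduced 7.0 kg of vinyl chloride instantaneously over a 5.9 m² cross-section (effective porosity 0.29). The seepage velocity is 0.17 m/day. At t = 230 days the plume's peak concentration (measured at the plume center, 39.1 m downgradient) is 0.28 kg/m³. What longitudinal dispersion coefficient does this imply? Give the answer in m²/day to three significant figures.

0.0739 m²/day

At the plume center C_max = M/(n_e·A·√(4πDt)), so D = M²/(4πt·(n_e·A·C_max)²).
n_e·A·C_max = 0.29 × 5.9 × 0.28 = 0.4791 kg/m.
D = 7.0²/(4π × 230 × 0.4791²) = 0.0739 m²/day.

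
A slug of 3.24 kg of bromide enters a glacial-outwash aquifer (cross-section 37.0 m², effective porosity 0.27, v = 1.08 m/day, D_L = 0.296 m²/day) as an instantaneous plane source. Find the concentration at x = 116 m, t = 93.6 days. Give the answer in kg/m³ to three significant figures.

0.00234 kg/m³

For an instantaneous plane source, C(x,t) = M/(n_e·A·√(4πDt)) · exp(−(x−vt)²/(4Dt)), with n_e·A the pore (flow) area.
Plume center vt = 1.08 × 93.6 = 101.088 m, so the well at 116 m is 14.912 m downgradient of the peak.
√(4πDt) = 18.66 m, giving peak height M/(n_e·A·√(4πDt)) = 3.24/(0.27 × 37.0 × 18.66) = 0.01738 kg/m³.
(x−vt)²/(4Dt) = (14.912)²/(4 × 0.296 × 93.6) = 2.007; exp(−2.007) = 0.1344.
C = 0.01738 × 0.1344 = 0.00234 kg/m³.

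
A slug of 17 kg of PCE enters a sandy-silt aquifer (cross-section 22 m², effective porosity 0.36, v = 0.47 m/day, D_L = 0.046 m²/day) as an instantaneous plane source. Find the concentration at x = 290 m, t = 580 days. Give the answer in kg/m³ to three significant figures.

For an instantaneous plane source, C(x,t) = M/(n_e·A·√(4πDt)) · exp(−(x−vt)²/(4Dt)), with n_e·A the pore (flow) area.
Plume center vt = 0.47 × 580 = 272.6 m, so the well at 290 m is 17.4 m downgradient of the peak.
√(4πDt) = 18.31 m, giving peak height M/(n_e·A·√(4πDt)) = 17/(0.36 × 22 × 18.31) = 0.1172 kg/m³.
(x−vt)²/(4Dt) = (17.4)²/(4 × 0.046 × 580) = 2.837; exp(−2.837) = 0.05860.
C = 0.1172 × 0.05860 = 0.00687 kg/m³.

0.00687 kg/m³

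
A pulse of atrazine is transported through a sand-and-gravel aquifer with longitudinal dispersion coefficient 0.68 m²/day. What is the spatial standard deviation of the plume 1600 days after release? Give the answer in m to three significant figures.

Dispersive spreading gives a Gaussian with σ² = 2Dt; advection only shifts the center.
σ = √(2 × 0.68 × 1600) = 46.6 m.

46.6 m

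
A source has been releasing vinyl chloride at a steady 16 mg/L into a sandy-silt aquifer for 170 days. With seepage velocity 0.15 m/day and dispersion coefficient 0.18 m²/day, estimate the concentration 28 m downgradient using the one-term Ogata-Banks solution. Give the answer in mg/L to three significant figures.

5.99 mg/L

For a continuous step input, C/C₀ ≈ ½·erfc((x−vt)/(2√(Dt))).
vt = 0.15 × 170 = 25.5 m and 2√(Dt) = 2√(0.18 × 170) = 11.06 m.
Argument (x−vt)/(2√(Dt)) = (28 − 25.5)/11.06 = 0.2260; ½·erfc(0.2260) = 0.3746.
C = 16 × 0.3746 = 5.99 mg/L.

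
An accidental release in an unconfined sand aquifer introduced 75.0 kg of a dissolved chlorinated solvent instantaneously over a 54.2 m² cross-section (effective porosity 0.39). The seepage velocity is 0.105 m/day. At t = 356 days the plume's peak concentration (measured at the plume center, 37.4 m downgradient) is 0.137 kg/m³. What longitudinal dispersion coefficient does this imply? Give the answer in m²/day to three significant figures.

0.150 m²/day

At the plume center C_max = M/(n_e·A·√(4πDt)), so D = M²/(4πt·(n_e·A·C_max)²).
n_e·A·C_max = 0.39 × 54.2 × 0.137 = 2.896 kg/m.
D = 75.0²/(4π × 356 × 2.896²) = 0.150 m²/day.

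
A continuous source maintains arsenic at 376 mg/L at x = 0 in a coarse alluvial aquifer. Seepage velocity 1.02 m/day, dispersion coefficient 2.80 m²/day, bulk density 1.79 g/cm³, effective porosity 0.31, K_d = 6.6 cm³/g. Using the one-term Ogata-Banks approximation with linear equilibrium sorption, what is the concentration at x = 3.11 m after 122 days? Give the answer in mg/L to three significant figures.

191 mg/L

Retardation factor R = 1 + ρ_b·K_d/n = 1 + 1.79 × 6.6/0.31 = 39.11.
Sorption retards both mechanisms: v_R = v/R = 0.02608 m/day, D_R = D/R = 0.07159 m²/day.
v_R·t = 0.02608 × 122 = 3.18176 m; 2√(D_R t) = 5.911 m; argument = (3.11 − 3.18176)/5.911 = -0.01214.
C = C₀ × ½·erfc(-0.01214) = 376 × 0.5068 = 191 mg/L.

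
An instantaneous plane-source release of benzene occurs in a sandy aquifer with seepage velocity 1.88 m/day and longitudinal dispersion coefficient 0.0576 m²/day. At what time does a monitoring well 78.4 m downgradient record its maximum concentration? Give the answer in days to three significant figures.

For the 1D instantaneous-source solution, setting ∂C/∂t = 0 at fixed x gives v²t² + 2Dt − x² = 0, so t = (√(D² + v²x²) − D)/v².
√(D² + v²x²) = √(0.0576² + 1.88² × 78.4²) = 147.4; v² = 3.5344.
t = (147.4 − 0.0576)/3.5344 = 41.7 days (vs. the pure-advection estimate x/v = 41.7 d).

41.7 days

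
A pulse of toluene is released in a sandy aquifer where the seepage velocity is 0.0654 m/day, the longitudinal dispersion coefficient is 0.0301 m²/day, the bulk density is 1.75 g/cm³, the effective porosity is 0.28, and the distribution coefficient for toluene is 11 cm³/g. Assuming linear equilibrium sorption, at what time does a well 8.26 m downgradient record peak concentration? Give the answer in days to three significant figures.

Retardation factor R = 1 + ρ_b·K_d/n = 1 + 1.75 × 11/0.28 = 69.75.
Sorption retards both mechanisms: v_R = v/R = 0.0009376 m/day, D_R = D/R = 0.0004315 m²/day.
Peak time from v_R²t² + 2D_R t − x² = 0: t = (√(D_R² + v_R²x²) − D_R)/v_R².
√(D_R² + v_R²x²) = √(0.0004315² + 0.0009376² × 8.26²) = 0.007757; v_R² = 8.791e-07.
t = (0.007757 − 0.0004315)/8.791e-07 = 8330 days.

8330 days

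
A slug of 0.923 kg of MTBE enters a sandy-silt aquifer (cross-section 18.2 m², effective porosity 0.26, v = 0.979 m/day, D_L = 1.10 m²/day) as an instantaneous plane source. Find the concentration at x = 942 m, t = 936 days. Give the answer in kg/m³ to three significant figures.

0.00146 kg/m³

For an instantaneous plane source, C(x,t) = M/(n_e·A·√(4πDt)) · exp(−(x−vt)²/(4Dt)), with n_e·A the pore (flow) area.
Plume center vt = 0.979 × 936 = 916.344 m, so the well at 942 m is 25.656 m downgradient of the peak.
√(4πDt) = 113.7 m, giving peak height M/(n_e·A·√(4πDt)) = 0.923/(0.26 × 18.2 × 113.7) = 0.001716 kg/m³.
(x−vt)²/(4Dt) = (25.656)²/(4 × 1.10 × 936) = 0.1598; exp(−0.1598) = 0.8523.
C = 0.001716 × 0.8523 = 0.00146 kg/m³.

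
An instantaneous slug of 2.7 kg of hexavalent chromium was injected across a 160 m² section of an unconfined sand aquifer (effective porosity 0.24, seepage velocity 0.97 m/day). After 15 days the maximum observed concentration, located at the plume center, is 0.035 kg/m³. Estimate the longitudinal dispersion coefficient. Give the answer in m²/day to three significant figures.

0.0214 m²/day

At the plume center C_max = M/(n_e·A·√(4πDt)), so D = M²/(4πt·(n_e·A·C_max)²).
n_e·A·C_max = 0.24 × 160 × 0.035 = 1.344 kg/m.
D = 2.7²/(4π × 15 × 1.344²) = 0.0214 m²/day.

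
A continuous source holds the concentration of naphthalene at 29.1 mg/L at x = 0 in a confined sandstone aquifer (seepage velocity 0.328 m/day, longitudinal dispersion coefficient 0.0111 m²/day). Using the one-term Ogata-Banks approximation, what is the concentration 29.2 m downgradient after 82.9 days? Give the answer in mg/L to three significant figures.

2.02 mg/L

For a continuous step input, C/C₀ ≈ ½·erfc((x−vt)/(2√(Dt))).
vt = 0.328 × 82.9 = 27.1912 m and 2√(Dt) = 2√(0.0111 × 82.9) = 1.919 m.
Argument (x−vt)/(2√(Dt)) = (29.2 − 27.1912)/1.919 = 1.047; ½·erfc(1.047) = 0.06935.
C = 29.1 × 0.06935 = 2.02 mg/L.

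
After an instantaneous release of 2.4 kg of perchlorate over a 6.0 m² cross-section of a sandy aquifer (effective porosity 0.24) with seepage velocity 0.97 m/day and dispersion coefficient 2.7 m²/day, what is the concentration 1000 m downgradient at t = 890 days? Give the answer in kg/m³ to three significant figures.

For an instantaneous plane source, C(x,t) = M/(n_e·A·√(4πDt)) · exp(−(x−vt)²/(4Dt)), with n_e·A the pore (flow) area.
Plume center vt = 0.97 × 890 = 863.3 m, so the well at 1000 m is 136.7 m downgradient of the peak.
√(4πDt) = 173.8 m, giving peak height M/(n_e·A·√(4πDt)) = 2.4/(0.24 × 6.0 × 173.8) = 0.009590 kg/m³.
(x−vt)²/(4Dt) = (136.7)²/(4 × 2.7 × 890) = 1.944; exp(−1.944) = 0.1431.
C = 0.009590 × 0.1431 = 0.00137 kg/m³.

0.00137 kg/m³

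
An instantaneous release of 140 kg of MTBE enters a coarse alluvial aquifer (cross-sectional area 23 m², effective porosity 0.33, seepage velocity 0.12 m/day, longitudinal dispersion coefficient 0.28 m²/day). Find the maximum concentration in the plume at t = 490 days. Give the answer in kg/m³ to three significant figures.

0.444 kg/m³

The peak of an instantaneous 1D plume sits at x = vt; there the Gaussian factor is 1 and C_max = M/(n_e·A·√(4πDt)), where n_e·A is the pore area the mass is dissolved in.
√(4πDt) = √(4π × 0.28 × 490) = 41.52 m, so C_max = 140/(0.33 × 23 × 41.52) = 0.444 kg/m³.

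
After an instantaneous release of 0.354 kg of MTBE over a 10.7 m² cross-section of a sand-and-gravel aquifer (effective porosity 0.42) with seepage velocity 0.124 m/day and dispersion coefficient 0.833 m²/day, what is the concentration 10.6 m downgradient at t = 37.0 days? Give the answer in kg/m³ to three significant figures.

0.00299 kg/m³

For an instantaneous plane source, C(x,t) = M/(n_e·A·√(4πDt)) · exp(−(x−vt)²/(4Dt)), with n_e·A the pore (flow) area.
Plume center vt = 0.124 × 37.0 = 4.588 m, so the well at 10.6 m is 6.012 m downgradient of the peak.
√(4πDt) = 19.68 m, giving peak height M/(n_e·A·√(4πDt)) = 0.354/(0.42 × 10.7 × 19.68) = 0.004003 kg/m³.
(x−vt)²/(4Dt) = (6.012)²/(4 × 0.833 × 37.0) = 0.2932; exp(−0.2932) = 0.7459.
C = 0.004003 × 0.7459 = 0.00299 kg/m³.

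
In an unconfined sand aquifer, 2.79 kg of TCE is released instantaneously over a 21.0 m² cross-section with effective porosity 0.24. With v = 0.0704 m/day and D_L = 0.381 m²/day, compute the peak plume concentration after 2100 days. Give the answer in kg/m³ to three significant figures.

0.00552 kg/m³

The peak of an instantaneous 1D plume sits at x = vt; there the Gaussian factor is 1 and C_max = M/(n_e·A·√(4πDt)), where n_e·A is the pore area the mass is dissolved in.
√(4πDt) = √(4π × 0.381 × 2100) = 100.3 m, so C_max = 2.79/(0.24 × 21.0 × 100.3) = 0.00552 kg/m³.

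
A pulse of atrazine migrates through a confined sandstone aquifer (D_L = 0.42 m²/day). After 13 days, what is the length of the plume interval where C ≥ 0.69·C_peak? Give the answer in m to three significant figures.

5.69 m

The plume is Gaussian with σ = √(2Dt) = √(2 × 0.42 × 13) = 3.305 m.
C/C_peak = exp(−Δx²/(2σ²)) = 0.69 ⇒ Δx = σ·√(−2 ln 0.69) = 3.305 × 0.8615 = 2.847 m.
Width = 2Δx = 5.69 m.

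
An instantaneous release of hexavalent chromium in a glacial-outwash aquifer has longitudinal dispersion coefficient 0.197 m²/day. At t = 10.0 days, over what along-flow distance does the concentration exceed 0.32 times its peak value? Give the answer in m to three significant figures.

The plume is Gaussian with σ = √(2Dt) = √(2 × 0.197 × 10.0) = 1.985 m.
C/C_peak = exp(−Δx²/(2σ²)) = 0.32 ⇒ Δx = σ·√(−2 ln 0.32) = 1.985 × 1.510 = 2.997 m.
Width = 2Δx = 5.99 m.

5.99 m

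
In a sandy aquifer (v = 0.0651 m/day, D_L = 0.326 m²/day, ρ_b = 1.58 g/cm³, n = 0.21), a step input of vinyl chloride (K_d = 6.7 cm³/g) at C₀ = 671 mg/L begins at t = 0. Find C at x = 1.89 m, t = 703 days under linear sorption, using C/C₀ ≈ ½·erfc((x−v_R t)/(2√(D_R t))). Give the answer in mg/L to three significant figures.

Retardation factor R = 1 + ρ_b·K_d/n = 1 + 1.58 × 6.7/0.21 = 51.41.
Sorption retards both mechanisms: v_R = v/R = 0.001266 m/day, D_R = D/R = 0.006341 m²/day.
v_R·t = 0.001266 × 703 = 0.889998 m; 2√(D_R t) = 4.223 m; argument = (1.89 − 0.889998)/4.223 = 0.2368.
C = C₀ × ½·erfc(0.2368) = 671 × 0.3689 = 248 mg/L.

248 mg/L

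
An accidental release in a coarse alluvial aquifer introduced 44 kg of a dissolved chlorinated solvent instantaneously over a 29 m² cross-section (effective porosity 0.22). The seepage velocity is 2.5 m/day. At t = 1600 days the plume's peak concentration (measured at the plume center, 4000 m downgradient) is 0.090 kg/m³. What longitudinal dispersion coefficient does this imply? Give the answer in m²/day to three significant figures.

At the plume center C_max = M/(n_e·A·√(4πDt)), so D = M²/(4πt·(n_e·A·C_max)²).
n_e·A·C_max = 0.22 × 29 × 0.090 = 0.5742 kg/m.
D = 44²/(4π × 1600 × 0.5742²) = 0.292 m²/day.

0.292 m²/day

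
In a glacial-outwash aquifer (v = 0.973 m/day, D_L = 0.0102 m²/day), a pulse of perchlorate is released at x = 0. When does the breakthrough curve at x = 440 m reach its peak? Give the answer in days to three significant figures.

For the 1D instantaneous-source solution, setting ∂C/∂t = 0 at fixed x gives v²t² + 2Dt − x² = 0, so t = (√(D² + v²x²) − D)/v².
√(D² + v²x²) = √(0.0102² + 0.973² × 440²) = 428.1; v² = 0.946729.
t = (428.1 − 0.0102)/0.946729 = 452 days (vs. the pure-advection estimate x/v = 452 d).

452 days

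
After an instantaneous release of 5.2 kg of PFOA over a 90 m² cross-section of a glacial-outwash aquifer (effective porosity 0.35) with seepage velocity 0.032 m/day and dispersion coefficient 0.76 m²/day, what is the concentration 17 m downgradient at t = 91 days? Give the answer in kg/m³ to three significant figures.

0.00273 kg/m³

For an instantaneous plane source, C(x,t) = M/(n_e·A·√(4πDt)) · exp(−(x−vt)²/(4Dt)), with n_e·A the pore (flow) area.
Plume center vt = 0.032 × 91 = 2.912 m, so the well at 17 m is 14.088 m downgradient of the peak.
√(4πDt) = 29.48 m, giving peak height M/(n_e·A·√(4πDt)) = 5.2/(0.35 × 90 × 29.48) = 0.005600 kg/m³.
(x−vt)²/(4Dt) = (14.088)²/(4 × 0.76 × 91) = 0.7174; exp(−0.7174) = 0.4880.
C = 0.005600 × 0.4880 = 0.00273 kg/m³.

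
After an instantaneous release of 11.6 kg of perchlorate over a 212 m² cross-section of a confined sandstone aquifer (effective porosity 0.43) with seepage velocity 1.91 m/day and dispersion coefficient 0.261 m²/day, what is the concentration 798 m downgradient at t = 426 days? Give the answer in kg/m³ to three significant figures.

For an instantaneous plane source, C(x,t) = M/(n_e·A·√(4πDt)) · exp(−(x−vt)²/(4Dt)), with n_e·A the pore (flow) area.
Plume center vt = 1.91 × 426 = 813.66 m, so the well at 798 m is 15.66 m upgradient of the peak.
√(4πDt) = 37.38 m, giving peak height M/(n_e·A·√(4πDt)) = 11.6/(0.43 × 212 × 37.38) = 0.003404 kg/m³.
(x−vt)²/(4Dt) = (-15.66)²/(4 × 0.261 × 426) = 0.5514; exp(−0.5514) = 0.5761.
C = 0.003404 × 0.5761 = 0.00196 kg/m³.

0.00196 kg/m³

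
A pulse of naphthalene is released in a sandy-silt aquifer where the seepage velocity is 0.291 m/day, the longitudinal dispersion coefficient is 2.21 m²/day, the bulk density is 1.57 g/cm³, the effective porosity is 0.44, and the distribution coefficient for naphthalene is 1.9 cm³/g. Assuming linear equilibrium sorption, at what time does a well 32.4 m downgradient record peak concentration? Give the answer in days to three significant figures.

687 days

Retardation factor R = 1 + ρ_b·K_d/n = 1 + 1.57 × 1.9/0.44 = 7.780.
Sorption retards both mechanisms: v_R = v/R = 0.03740 m/day, D_R = D/R = 0.2841 m²/day.
Peak time from v_R²t² + 2D_R t − x² = 0: t = (√(D_R² + v_R²x²) − D_R)/v_R².
√(D_R² + v_R²x²) = √(0.2841² + 0.03740² × 32.4²) = 1.245; v_R² = 0.001399.
t = (1.245 − 0.2841)/0.001399 = 687 days.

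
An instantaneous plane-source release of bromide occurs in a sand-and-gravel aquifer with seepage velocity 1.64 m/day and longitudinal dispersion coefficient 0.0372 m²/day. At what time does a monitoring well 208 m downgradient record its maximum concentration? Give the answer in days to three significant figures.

127 days

For the 1D instantaneous-source solution, setting ∂C/∂t = 0 at fixed x gives v²t² + 2Dt − x² = 0, so t = (√(D² + v²x²) − D)/v².
√(D² + v²x²) = √(0.0372² + 1.64² × 208²) = 341.1; v² = 2.6896.
t = (341.1 − 0.0372)/2.6896 = 127 days (vs. the pure-advection estimate x/v = 127 d).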